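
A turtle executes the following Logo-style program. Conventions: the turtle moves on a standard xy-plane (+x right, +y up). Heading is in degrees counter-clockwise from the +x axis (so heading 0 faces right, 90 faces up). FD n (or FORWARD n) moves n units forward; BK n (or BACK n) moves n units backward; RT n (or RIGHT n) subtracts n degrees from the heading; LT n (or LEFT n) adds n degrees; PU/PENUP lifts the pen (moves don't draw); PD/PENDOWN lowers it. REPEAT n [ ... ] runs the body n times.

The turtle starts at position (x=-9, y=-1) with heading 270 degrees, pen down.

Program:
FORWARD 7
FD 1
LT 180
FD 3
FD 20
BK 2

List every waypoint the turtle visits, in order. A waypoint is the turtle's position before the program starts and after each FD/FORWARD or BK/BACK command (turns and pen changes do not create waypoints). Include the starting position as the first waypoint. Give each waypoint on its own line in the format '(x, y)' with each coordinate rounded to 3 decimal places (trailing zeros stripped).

Executing turtle program step by step:
Start: pos=(-9,-1), heading=270, pen down
FD 7: (-9,-1) -> (-9,-8) [heading=270, draw]
FD 1: (-9,-8) -> (-9,-9) [heading=270, draw]
LT 180: heading 270 -> 90
FD 3: (-9,-9) -> (-9,-6) [heading=90, draw]
FD 20: (-9,-6) -> (-9,14) [heading=90, draw]
BK 2: (-9,14) -> (-9,12) [heading=90, draw]
Final: pos=(-9,12), heading=90, 5 segment(s) drawn
Waypoints (6 total):
(-9, -1)
(-9, -8)
(-9, -9)
(-9, -6)
(-9, 14)
(-9, 12)

Answer: (-9, -1)
(-9, -8)
(-9, -9)
(-9, -6)
(-9, 14)
(-9, 12)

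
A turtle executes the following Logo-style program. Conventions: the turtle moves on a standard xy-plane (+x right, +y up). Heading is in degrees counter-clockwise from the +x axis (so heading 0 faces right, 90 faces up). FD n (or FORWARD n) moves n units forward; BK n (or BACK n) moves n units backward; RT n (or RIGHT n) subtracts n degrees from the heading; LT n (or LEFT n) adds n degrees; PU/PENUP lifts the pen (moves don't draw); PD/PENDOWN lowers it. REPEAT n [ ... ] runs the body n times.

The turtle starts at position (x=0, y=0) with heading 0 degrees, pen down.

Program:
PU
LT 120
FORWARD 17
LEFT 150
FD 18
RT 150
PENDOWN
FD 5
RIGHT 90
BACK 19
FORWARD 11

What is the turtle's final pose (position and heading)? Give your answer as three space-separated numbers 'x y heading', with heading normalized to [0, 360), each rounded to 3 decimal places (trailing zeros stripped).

Answer: -17.928 -2.947 30

Derivation:
Executing turtle program step by step:
Start: pos=(0,0), heading=0, pen down
PU: pen up
LT 120: heading 0 -> 120
FD 17: (0,0) -> (-8.5,14.722) [heading=120, move]
LT 150: heading 120 -> 270
FD 18: (-8.5,14.722) -> (-8.5,-3.278) [heading=270, move]
RT 150: heading 270 -> 120
PD: pen down
FD 5: (-8.5,-3.278) -> (-11,1.053) [heading=120, draw]
RT 90: heading 120 -> 30
BK 19: (-11,1.053) -> (-27.454,-8.447) [heading=30, draw]
FD 11: (-27.454,-8.447) -> (-17.928,-2.947) [heading=30, draw]
Final: pos=(-17.928,-2.947), heading=30, 3 segment(s) drawn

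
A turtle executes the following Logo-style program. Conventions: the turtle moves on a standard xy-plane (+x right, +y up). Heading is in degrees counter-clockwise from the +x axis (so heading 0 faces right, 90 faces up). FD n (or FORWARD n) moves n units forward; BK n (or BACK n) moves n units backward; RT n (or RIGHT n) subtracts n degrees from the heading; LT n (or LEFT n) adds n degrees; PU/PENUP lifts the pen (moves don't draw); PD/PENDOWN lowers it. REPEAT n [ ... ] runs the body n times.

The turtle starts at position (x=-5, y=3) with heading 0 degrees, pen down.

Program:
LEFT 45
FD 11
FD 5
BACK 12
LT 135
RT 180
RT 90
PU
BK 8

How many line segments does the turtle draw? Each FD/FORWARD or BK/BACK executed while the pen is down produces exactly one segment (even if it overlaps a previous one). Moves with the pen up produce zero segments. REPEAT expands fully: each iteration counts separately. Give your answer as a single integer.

Answer: 3

Derivation:
Executing turtle program step by step:
Start: pos=(-5,3), heading=0, pen down
LT 45: heading 0 -> 45
FD 11: (-5,3) -> (2.778,10.778) [heading=45, draw]
FD 5: (2.778,10.778) -> (6.314,14.314) [heading=45, draw]
BK 12: (6.314,14.314) -> (-2.172,5.828) [heading=45, draw]
LT 135: heading 45 -> 180
RT 180: heading 180 -> 0
RT 90: heading 0 -> 270
PU: pen up
BK 8: (-2.172,5.828) -> (-2.172,13.828) [heading=270, move]
Final: pos=(-2.172,13.828), heading=270, 3 segment(s) drawn
Segments drawn: 3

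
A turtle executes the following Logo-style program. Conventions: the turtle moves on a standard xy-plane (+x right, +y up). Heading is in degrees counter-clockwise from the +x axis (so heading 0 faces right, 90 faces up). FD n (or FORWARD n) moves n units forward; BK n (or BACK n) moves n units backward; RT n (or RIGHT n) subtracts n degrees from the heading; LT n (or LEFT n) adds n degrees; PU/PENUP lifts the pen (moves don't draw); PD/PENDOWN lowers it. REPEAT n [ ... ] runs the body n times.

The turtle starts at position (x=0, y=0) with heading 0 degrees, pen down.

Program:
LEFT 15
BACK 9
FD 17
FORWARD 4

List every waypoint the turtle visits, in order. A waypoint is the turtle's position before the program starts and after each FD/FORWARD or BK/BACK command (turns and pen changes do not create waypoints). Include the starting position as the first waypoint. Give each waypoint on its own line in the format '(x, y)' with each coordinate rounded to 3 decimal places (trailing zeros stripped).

Answer: (0, 0)
(-8.693, -2.329)
(7.727, 2.071)
(11.591, 3.106)

Derivation:
Executing turtle program step by step:
Start: pos=(0,0), heading=0, pen down
LT 15: heading 0 -> 15
BK 9: (0,0) -> (-8.693,-2.329) [heading=15, draw]
FD 17: (-8.693,-2.329) -> (7.727,2.071) [heading=15, draw]
FD 4: (7.727,2.071) -> (11.591,3.106) [heading=15, draw]
Final: pos=(11.591,3.106), heading=15, 3 segment(s) drawn
Waypoints (4 total):
(0, 0)
(-8.693, -2.329)
(7.727, 2.071)
(11.591, 3.106)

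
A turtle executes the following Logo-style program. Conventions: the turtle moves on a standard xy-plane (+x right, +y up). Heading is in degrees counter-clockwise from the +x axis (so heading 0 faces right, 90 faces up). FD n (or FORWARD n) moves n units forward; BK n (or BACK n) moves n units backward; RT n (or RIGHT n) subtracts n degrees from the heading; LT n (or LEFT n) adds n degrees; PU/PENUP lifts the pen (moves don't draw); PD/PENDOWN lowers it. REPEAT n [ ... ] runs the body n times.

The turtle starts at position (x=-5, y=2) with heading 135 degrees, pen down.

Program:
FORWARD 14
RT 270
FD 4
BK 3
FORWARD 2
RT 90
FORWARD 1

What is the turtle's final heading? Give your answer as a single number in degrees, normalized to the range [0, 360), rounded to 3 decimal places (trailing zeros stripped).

Answer: 135

Derivation:
Executing turtle program step by step:
Start: pos=(-5,2), heading=135, pen down
FD 14: (-5,2) -> (-14.899,11.899) [heading=135, draw]
RT 270: heading 135 -> 225
FD 4: (-14.899,11.899) -> (-17.728,9.071) [heading=225, draw]
BK 3: (-17.728,9.071) -> (-15.607,11.192) [heading=225, draw]
FD 2: (-15.607,11.192) -> (-17.021,9.778) [heading=225, draw]
RT 90: heading 225 -> 135
FD 1: (-17.021,9.778) -> (-17.728,10.485) [heading=135, draw]
Final: pos=(-17.728,10.485), heading=135, 5 segment(s) drawn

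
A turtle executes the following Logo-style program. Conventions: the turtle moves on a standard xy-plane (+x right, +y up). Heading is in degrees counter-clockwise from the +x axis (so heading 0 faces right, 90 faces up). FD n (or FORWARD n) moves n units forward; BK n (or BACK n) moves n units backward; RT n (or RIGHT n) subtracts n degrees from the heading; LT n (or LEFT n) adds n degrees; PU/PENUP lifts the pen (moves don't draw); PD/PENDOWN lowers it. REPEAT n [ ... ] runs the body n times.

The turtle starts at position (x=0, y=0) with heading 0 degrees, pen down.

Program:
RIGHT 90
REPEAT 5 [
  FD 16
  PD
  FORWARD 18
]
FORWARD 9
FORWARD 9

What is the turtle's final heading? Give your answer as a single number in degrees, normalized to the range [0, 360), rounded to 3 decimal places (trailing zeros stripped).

Executing turtle program step by step:
Start: pos=(0,0), heading=0, pen down
RT 90: heading 0 -> 270
REPEAT 5 [
  -- iteration 1/5 --
  FD 16: (0,0) -> (0,-16) [heading=270, draw]
  PD: pen down
  FD 18: (0,-16) -> (0,-34) [heading=270, draw]
  -- iteration 2/5 --
  FD 16: (0,-34) -> (0,-50) [heading=270, draw]
  PD: pen down
  FD 18: (0,-50) -> (0,-68) [heading=270, draw]
  -- iteration 3/5 --
  FD 16: (0,-68) -> (0,-84) [heading=270, draw]
  PD: pen down
  FD 18: (0,-84) -> (0,-102) [heading=270, draw]
  -- iteration 4/5 --
  FD 16: (0,-102) -> (0,-118) [heading=270, draw]
  PD: pen down
  FD 18: (0,-118) -> (0,-136) [heading=270, draw]
  -- iteration 5/5 --
  FD 16: (0,-136) -> (0,-152) [heading=270, draw]
  PD: pen down
  FD 18: (0,-152) -> (0,-170) [heading=270, draw]
]
FD 9: (0,-170) -> (0,-179) [heading=270, draw]
FD 9: (0,-179) -> (0,-188) [heading=270, draw]
Final: pos=(0,-188), heading=270, 12 segment(s) drawn

Answer: 270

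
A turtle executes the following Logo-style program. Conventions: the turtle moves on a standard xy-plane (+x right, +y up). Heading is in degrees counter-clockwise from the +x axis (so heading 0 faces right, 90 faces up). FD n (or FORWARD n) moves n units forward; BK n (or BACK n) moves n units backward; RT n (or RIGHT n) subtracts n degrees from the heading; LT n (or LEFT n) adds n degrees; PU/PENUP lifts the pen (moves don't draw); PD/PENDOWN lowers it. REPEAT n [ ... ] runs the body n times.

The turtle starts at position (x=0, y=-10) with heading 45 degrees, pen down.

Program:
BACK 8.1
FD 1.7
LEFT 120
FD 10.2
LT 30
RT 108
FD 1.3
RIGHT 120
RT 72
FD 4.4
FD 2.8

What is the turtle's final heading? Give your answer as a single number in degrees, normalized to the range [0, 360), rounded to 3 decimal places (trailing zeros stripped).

Executing turtle program step by step:
Start: pos=(0,-10), heading=45, pen down
BK 8.1: (0,-10) -> (-5.728,-15.728) [heading=45, draw]
FD 1.7: (-5.728,-15.728) -> (-4.525,-14.525) [heading=45, draw]
LT 120: heading 45 -> 165
FD 10.2: (-4.525,-14.525) -> (-14.378,-11.886) [heading=165, draw]
LT 30: heading 165 -> 195
RT 108: heading 195 -> 87
FD 1.3: (-14.378,-11.886) -> (-14.31,-10.587) [heading=87, draw]
RT 120: heading 87 -> 327
RT 72: heading 327 -> 255
FD 4.4: (-14.31,-10.587) -> (-15.449,-14.837) [heading=255, draw]
FD 2.8: (-15.449,-14.837) -> (-16.173,-17.542) [heading=255, draw]
Final: pos=(-16.173,-17.542), heading=255, 6 segment(s) drawn

Answer: 255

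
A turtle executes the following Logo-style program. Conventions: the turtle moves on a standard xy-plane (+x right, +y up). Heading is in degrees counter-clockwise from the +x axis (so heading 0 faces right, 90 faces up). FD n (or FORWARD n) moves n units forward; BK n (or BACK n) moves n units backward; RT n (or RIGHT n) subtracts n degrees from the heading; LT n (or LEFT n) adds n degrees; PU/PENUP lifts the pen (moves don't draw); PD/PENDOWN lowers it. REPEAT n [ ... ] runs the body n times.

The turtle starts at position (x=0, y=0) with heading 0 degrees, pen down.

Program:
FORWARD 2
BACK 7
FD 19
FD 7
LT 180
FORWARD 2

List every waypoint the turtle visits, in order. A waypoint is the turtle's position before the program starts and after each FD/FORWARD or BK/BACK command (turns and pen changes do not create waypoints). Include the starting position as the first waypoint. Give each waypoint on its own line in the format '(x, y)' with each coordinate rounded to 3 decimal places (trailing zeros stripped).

Executing turtle program step by step:
Start: pos=(0,0), heading=0, pen down
FD 2: (0,0) -> (2,0) [heading=0, draw]
BK 7: (2,0) -> (-5,0) [heading=0, draw]
FD 19: (-5,0) -> (14,0) [heading=0, draw]
FD 7: (14,0) -> (21,0) [heading=0, draw]
LT 180: heading 0 -> 180
FD 2: (21,0) -> (19,0) [heading=180, draw]
Final: pos=(19,0), heading=180, 5 segment(s) drawn
Waypoints (6 total):
(0, 0)
(2, 0)
(-5, 0)
(14, 0)
(21, 0)
(19, 0)

Answer: (0, 0)
(2, 0)
(-5, 0)
(14, 0)
(21, 0)
(19, 0)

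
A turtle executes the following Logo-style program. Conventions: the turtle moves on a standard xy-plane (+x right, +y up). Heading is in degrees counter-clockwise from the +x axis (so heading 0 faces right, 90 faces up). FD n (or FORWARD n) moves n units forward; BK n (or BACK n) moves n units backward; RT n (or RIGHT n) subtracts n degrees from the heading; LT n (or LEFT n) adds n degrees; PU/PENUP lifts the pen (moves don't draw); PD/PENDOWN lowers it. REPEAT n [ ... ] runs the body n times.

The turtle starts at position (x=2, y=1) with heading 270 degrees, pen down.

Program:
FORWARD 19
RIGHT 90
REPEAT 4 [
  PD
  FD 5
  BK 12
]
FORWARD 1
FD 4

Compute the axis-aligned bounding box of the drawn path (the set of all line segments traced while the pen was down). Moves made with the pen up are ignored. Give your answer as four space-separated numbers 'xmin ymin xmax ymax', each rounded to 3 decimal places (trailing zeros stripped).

Executing turtle program step by step:
Start: pos=(2,1), heading=270, pen down
FD 19: (2,1) -> (2,-18) [heading=270, draw]
RT 90: heading 270 -> 180
REPEAT 4 [
  -- iteration 1/4 --
  PD: pen down
  FD 5: (2,-18) -> (-3,-18) [heading=180, draw]
  BK 12: (-3,-18) -> (9,-18) [heading=180, draw]
  -- iteration 2/4 --
  PD: pen down
  FD 5: (9,-18) -> (4,-18) [heading=180, draw]
  BK 12: (4,-18) -> (16,-18) [heading=180, draw]
  -- iteration 3/4 --
  PD: pen down
  FD 5: (16,-18) -> (11,-18) [heading=180, draw]
  BK 12: (11,-18) -> (23,-18) [heading=180, draw]
  -- iteration 4/4 --
  PD: pen down
  FD 5: (23,-18) -> (18,-18) [heading=180, draw]
  BK 12: (18,-18) -> (30,-18) [heading=180, draw]
]
FD 1: (30,-18) -> (29,-18) [heading=180, draw]
FD 4: (29,-18) -> (25,-18) [heading=180, draw]
Final: pos=(25,-18), heading=180, 11 segment(s) drawn

Segment endpoints: x in {-3, 2, 2, 4, 9, 11, 16, 18, 23, 25, 29, 30}, y in {-18, 1}
xmin=-3, ymin=-18, xmax=30, ymax=1

Answer: -3 -18 30 1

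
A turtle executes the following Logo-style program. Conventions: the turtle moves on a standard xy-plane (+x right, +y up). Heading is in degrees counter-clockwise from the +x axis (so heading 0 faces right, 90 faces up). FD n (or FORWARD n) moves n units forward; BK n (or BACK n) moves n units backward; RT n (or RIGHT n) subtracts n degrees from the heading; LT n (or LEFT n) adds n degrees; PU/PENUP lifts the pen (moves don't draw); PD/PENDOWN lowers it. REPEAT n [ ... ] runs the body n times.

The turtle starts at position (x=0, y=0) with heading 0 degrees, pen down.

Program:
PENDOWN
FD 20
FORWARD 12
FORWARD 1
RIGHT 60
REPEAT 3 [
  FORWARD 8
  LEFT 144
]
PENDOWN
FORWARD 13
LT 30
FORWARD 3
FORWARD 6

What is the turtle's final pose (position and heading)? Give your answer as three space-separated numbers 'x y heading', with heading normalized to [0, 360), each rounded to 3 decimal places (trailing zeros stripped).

Answer: 51.887 3.808 42

Derivation:
Executing turtle program step by step:
Start: pos=(0,0), heading=0, pen down
PD: pen down
FD 20: (0,0) -> (20,0) [heading=0, draw]
FD 12: (20,0) -> (32,0) [heading=0, draw]
FD 1: (32,0) -> (33,0) [heading=0, draw]
RT 60: heading 0 -> 300
REPEAT 3 [
  -- iteration 1/3 --
  FD 8: (33,0) -> (37,-6.928) [heading=300, draw]
  LT 144: heading 300 -> 84
  -- iteration 2/3 --
  FD 8: (37,-6.928) -> (37.836,1.028) [heading=84, draw]
  LT 144: heading 84 -> 228
  -- iteration 3/3 --
  FD 8: (37.836,1.028) -> (32.483,-4.917) [heading=228, draw]
  LT 144: heading 228 -> 12
]
PD: pen down
FD 13: (32.483,-4.917) -> (45.199,-2.214) [heading=12, draw]
LT 30: heading 12 -> 42
FD 3: (45.199,-2.214) -> (47.429,-0.207) [heading=42, draw]
FD 6: (47.429,-0.207) -> (51.887,3.808) [heading=42, draw]
Final: pos=(51.887,3.808), heading=42, 9 segment(s) drawn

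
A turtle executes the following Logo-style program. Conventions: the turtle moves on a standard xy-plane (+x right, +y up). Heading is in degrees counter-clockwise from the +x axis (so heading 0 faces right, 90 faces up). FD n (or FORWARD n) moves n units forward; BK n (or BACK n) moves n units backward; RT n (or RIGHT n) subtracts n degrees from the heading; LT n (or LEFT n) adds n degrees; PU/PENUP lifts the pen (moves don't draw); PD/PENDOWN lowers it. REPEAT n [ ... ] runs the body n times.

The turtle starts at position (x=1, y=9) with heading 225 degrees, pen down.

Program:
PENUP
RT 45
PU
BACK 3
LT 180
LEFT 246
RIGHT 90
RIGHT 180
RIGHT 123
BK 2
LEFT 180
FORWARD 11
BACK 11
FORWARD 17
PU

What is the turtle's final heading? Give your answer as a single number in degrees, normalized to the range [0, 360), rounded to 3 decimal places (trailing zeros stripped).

Answer: 33

Derivation:
Executing turtle program step by step:
Start: pos=(1,9), heading=225, pen down
PU: pen up
RT 45: heading 225 -> 180
PU: pen up
BK 3: (1,9) -> (4,9) [heading=180, move]
LT 180: heading 180 -> 0
LT 246: heading 0 -> 246
RT 90: heading 246 -> 156
RT 180: heading 156 -> 336
RT 123: heading 336 -> 213
BK 2: (4,9) -> (5.677,10.089) [heading=213, move]
LT 180: heading 213 -> 33
FD 11: (5.677,10.089) -> (14.903,16.08) [heading=33, move]
BK 11: (14.903,16.08) -> (5.677,10.089) [heading=33, move]
FD 17: (5.677,10.089) -> (19.935,19.348) [heading=33, move]
PU: pen up
Final: pos=(19.935,19.348), heading=33, 0 segment(s) drawn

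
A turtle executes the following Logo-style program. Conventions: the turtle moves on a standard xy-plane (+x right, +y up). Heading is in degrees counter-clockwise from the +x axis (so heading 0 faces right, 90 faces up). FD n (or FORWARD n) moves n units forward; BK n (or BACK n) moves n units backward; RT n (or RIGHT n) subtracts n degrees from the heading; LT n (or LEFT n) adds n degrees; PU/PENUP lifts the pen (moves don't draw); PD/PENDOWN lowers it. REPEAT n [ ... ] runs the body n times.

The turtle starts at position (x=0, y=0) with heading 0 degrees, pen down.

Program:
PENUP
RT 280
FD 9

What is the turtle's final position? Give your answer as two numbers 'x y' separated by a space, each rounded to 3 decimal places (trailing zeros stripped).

Executing turtle program step by step:
Start: pos=(0,0), heading=0, pen down
PU: pen up
RT 280: heading 0 -> 80
FD 9: (0,0) -> (1.563,8.863) [heading=80, move]
Final: pos=(1.563,8.863), heading=80, 0 segment(s) drawn

Answer: 1.563 8.863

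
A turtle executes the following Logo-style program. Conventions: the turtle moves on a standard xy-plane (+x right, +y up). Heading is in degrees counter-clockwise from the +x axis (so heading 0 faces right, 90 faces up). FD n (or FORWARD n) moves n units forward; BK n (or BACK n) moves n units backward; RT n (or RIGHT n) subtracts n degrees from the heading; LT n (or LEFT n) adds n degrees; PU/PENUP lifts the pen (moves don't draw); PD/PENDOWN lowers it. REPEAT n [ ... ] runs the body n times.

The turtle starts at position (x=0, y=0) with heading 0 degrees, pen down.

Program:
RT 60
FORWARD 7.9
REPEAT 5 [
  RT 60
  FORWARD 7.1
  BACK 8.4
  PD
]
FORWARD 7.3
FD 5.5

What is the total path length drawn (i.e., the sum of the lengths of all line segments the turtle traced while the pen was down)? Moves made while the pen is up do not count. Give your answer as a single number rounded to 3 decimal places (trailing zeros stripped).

Answer: 98.2

Derivation:
Executing turtle program step by step:
Start: pos=(0,0), heading=0, pen down
RT 60: heading 0 -> 300
FD 7.9: (0,0) -> (3.95,-6.842) [heading=300, draw]
REPEAT 5 [
  -- iteration 1/5 --
  RT 60: heading 300 -> 240
  FD 7.1: (3.95,-6.842) -> (0.4,-12.99) [heading=240, draw]
  BK 8.4: (0.4,-12.99) -> (4.6,-5.716) [heading=240, draw]
  PD: pen down
  -- iteration 2/5 --
  RT 60: heading 240 -> 180
  FD 7.1: (4.6,-5.716) -> (-2.5,-5.716) [heading=180, draw]
  BK 8.4: (-2.5,-5.716) -> (5.9,-5.716) [heading=180, draw]
  PD: pen down
  -- iteration 3/5 --
  RT 60: heading 180 -> 120
  FD 7.1: (5.9,-5.716) -> (2.35,0.433) [heading=120, draw]
  BK 8.4: (2.35,0.433) -> (6.55,-6.842) [heading=120, draw]
  PD: pen down
  -- iteration 4/5 --
  RT 60: heading 120 -> 60
  FD 7.1: (6.55,-6.842) -> (10.1,-0.693) [heading=60, draw]
  BK 8.4: (10.1,-0.693) -> (5.9,-7.967) [heading=60, draw]
  PD: pen down
  -- iteration 5/5 --
  RT 60: heading 60 -> 0
  FD 7.1: (5.9,-7.967) -> (13,-7.967) [heading=0, draw]
  BK 8.4: (13,-7.967) -> (4.6,-7.967) [heading=0, draw]
  PD: pen down
]
FD 7.3: (4.6,-7.967) -> (11.9,-7.967) [heading=0, draw]
FD 5.5: (11.9,-7.967) -> (17.4,-7.967) [heading=0, draw]
Final: pos=(17.4,-7.967), heading=0, 13 segment(s) drawn

Segment lengths:
  seg 1: (0,0) -> (3.95,-6.842), length = 7.9
  seg 2: (3.95,-6.842) -> (0.4,-12.99), length = 7.1
  seg 3: (0.4,-12.99) -> (4.6,-5.716), length = 8.4
  seg 4: (4.6,-5.716) -> (-2.5,-5.716), length = 7.1
  seg 5: (-2.5,-5.716) -> (5.9,-5.716), length = 8.4
  seg 6: (5.9,-5.716) -> (2.35,0.433), length = 7.1
  seg 7: (2.35,0.433) -> (6.55,-6.842), length = 8.4
  seg 8: (6.55,-6.842) -> (10.1,-0.693), length = 7.1
  seg 9: (10.1,-0.693) -> (5.9,-7.967), length = 8.4
  seg 10: (5.9,-7.967) -> (13,-7.967), length = 7.1
  seg 11: (13,-7.967) -> (4.6,-7.967), length = 8.4
  seg 12: (4.6,-7.967) -> (11.9,-7.967), length = 7.3
  seg 13: (11.9,-7.967) -> (17.4,-7.967), length = 5.5
Total = 98.2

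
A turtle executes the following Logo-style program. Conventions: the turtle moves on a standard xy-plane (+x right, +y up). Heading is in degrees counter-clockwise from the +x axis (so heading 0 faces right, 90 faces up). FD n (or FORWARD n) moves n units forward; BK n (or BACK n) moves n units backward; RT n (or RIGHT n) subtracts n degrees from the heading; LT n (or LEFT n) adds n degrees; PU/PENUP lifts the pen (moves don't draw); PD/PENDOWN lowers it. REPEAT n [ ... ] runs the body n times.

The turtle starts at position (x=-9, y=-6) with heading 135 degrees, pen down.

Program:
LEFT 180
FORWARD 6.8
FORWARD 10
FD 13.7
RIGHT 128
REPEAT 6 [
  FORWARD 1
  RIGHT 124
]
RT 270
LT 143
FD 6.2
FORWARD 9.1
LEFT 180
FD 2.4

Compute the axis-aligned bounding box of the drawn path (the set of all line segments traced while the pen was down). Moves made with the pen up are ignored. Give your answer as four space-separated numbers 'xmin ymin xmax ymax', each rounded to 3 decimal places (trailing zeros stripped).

Executing turtle program step by step:
Start: pos=(-9,-6), heading=135, pen down
LT 180: heading 135 -> 315
FD 6.8: (-9,-6) -> (-4.192,-10.808) [heading=315, draw]
FD 10: (-4.192,-10.808) -> (2.879,-17.879) [heading=315, draw]
FD 13.7: (2.879,-17.879) -> (12.567,-27.567) [heading=315, draw]
RT 128: heading 315 -> 187
REPEAT 6 [
  -- iteration 1/6 --
  FD 1: (12.567,-27.567) -> (11.574,-27.689) [heading=187, draw]
  RT 124: heading 187 -> 63
  -- iteration 2/6 --
  FD 1: (11.574,-27.689) -> (12.028,-26.798) [heading=63, draw]
  RT 124: heading 63 -> 299
  -- iteration 3/6 --
  FD 1: (12.028,-26.798) -> (12.513,-27.672) [heading=299, draw]
  RT 124: heading 299 -> 175
  -- iteration 4/6 --
  FD 1: (12.513,-27.672) -> (11.517,-27.585) [heading=175, draw]
  RT 124: heading 175 -> 51
  -- iteration 5/6 --
  FD 1: (11.517,-27.585) -> (12.146,-26.808) [heading=51, draw]
  RT 124: heading 51 -> 287
  -- iteration 6/6 --
  FD 1: (12.146,-26.808) -> (12.439,-27.764) [heading=287, draw]
  RT 124: heading 287 -> 163
]
RT 270: heading 163 -> 253
LT 143: heading 253 -> 36
FD 6.2: (12.439,-27.764) -> (17.454,-24.12) [heading=36, draw]
FD 9.1: (17.454,-24.12) -> (24.816,-18.771) [heading=36, draw]
LT 180: heading 36 -> 216
FD 2.4: (24.816,-18.771) -> (22.875,-20.182) [heading=216, draw]
Final: pos=(22.875,-20.182), heading=216, 12 segment(s) drawn

Segment endpoints: x in {-9, -4.192, 2.879, 11.517, 11.574, 12.028, 12.146, 12.439, 12.513, 12.567, 17.454, 22.875, 24.816}, y in {-27.764, -27.689, -27.672, -27.585, -27.567, -26.808, -26.798, -24.12, -20.182, -18.771, -17.879, -10.808, -6}
xmin=-9, ymin=-27.764, xmax=24.816, ymax=-6

Answer: -9 -27.764 24.816 -6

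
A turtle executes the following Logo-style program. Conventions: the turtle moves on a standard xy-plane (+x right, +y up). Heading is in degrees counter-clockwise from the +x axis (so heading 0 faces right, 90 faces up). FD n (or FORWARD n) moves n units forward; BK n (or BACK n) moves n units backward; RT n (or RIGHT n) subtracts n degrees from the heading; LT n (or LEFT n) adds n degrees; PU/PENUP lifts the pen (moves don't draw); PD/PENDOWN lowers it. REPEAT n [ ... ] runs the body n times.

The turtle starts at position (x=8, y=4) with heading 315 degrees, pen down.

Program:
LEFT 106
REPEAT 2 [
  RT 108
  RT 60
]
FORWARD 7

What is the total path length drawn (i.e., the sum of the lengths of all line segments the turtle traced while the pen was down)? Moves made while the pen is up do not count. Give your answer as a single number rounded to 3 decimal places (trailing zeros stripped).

Answer: 7

Derivation:
Executing turtle program step by step:
Start: pos=(8,4), heading=315, pen down
LT 106: heading 315 -> 61
REPEAT 2 [
  -- iteration 1/2 --
  RT 108: heading 61 -> 313
  RT 60: heading 313 -> 253
  -- iteration 2/2 --
  RT 108: heading 253 -> 145
  RT 60: heading 145 -> 85
]
FD 7: (8,4) -> (8.61,10.973) [heading=85, draw]
Final: pos=(8.61,10.973), heading=85, 1 segment(s) drawn

Segment lengths:
  seg 1: (8,4) -> (8.61,10.973), length = 7
Total = 7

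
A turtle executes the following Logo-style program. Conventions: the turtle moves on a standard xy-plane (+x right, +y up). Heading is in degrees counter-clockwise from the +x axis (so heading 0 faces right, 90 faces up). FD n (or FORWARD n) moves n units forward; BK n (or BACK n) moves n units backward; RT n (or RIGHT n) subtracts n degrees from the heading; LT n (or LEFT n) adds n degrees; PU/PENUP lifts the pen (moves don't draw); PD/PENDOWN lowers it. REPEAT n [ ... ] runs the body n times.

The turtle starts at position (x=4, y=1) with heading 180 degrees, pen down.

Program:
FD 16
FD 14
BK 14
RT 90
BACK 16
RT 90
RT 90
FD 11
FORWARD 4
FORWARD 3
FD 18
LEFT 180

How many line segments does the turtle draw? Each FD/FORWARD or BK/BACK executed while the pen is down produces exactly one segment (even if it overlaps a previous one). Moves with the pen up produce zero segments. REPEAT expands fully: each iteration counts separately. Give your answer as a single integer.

Executing turtle program step by step:
Start: pos=(4,1), heading=180, pen down
FD 16: (4,1) -> (-12,1) [heading=180, draw]
FD 14: (-12,1) -> (-26,1) [heading=180, draw]
BK 14: (-26,1) -> (-12,1) [heading=180, draw]
RT 90: heading 180 -> 90
BK 16: (-12,1) -> (-12,-15) [heading=90, draw]
RT 90: heading 90 -> 0
RT 90: heading 0 -> 270
FD 11: (-12,-15) -> (-12,-26) [heading=270, draw]
FD 4: (-12,-26) -> (-12,-30) [heading=270, draw]
FD 3: (-12,-30) -> (-12,-33) [heading=270, draw]
FD 18: (-12,-33) -> (-12,-51) [heading=270, draw]
LT 180: heading 270 -> 90
Final: pos=(-12,-51), heading=90, 8 segment(s) drawn
Segments drawn: 8

Answer: 8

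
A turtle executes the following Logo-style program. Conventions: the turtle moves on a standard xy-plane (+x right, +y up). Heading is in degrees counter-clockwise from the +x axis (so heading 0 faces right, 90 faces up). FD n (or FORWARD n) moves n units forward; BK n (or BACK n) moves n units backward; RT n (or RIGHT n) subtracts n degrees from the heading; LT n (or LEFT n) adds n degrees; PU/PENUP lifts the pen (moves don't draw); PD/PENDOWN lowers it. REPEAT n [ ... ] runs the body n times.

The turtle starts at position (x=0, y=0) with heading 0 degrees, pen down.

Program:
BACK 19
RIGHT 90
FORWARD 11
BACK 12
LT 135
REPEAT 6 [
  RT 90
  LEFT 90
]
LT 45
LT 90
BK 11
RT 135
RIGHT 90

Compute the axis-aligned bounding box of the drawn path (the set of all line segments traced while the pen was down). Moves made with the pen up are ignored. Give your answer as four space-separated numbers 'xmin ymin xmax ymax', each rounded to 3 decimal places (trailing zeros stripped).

Executing turtle program step by step:
Start: pos=(0,0), heading=0, pen down
BK 19: (0,0) -> (-19,0) [heading=0, draw]
RT 90: heading 0 -> 270
FD 11: (-19,0) -> (-19,-11) [heading=270, draw]
BK 12: (-19,-11) -> (-19,1) [heading=270, draw]
LT 135: heading 270 -> 45
REPEAT 6 [
  -- iteration 1/6 --
  RT 90: heading 45 -> 315
  LT 90: heading 315 -> 45
  -- iteration 2/6 --
  RT 90: heading 45 -> 315
  LT 90: heading 315 -> 45
  -- iteration 3/6 --
  RT 90: heading 45 -> 315
  LT 90: heading 315 -> 45
  -- iteration 4/6 --
  RT 90: heading 45 -> 315
  LT 90: heading 315 -> 45
  -- iteration 5/6 --
  RT 90: heading 45 -> 315
  LT 90: heading 315 -> 45
  -- iteration 6/6 --
  RT 90: heading 45 -> 315
  LT 90: heading 315 -> 45
]
LT 45: heading 45 -> 90
LT 90: heading 90 -> 180
BK 11: (-19,1) -> (-8,1) [heading=180, draw]
RT 135: heading 180 -> 45
RT 90: heading 45 -> 315
Final: pos=(-8,1), heading=315, 4 segment(s) drawn

Segment endpoints: x in {-19, -8, 0}, y in {-11, 0, 1, 1}
xmin=-19, ymin=-11, xmax=0, ymax=1

Answer: -19 -11 0 1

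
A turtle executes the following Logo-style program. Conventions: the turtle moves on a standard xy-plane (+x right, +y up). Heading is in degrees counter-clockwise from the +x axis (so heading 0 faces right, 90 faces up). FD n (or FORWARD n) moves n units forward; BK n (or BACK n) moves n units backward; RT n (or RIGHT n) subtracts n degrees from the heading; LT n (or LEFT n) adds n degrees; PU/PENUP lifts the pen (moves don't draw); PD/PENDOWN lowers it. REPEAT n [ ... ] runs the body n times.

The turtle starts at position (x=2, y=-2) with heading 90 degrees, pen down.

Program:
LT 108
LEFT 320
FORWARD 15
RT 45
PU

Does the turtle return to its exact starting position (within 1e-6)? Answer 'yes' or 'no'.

Executing turtle program step by step:
Start: pos=(2,-2), heading=90, pen down
LT 108: heading 90 -> 198
LT 320: heading 198 -> 158
FD 15: (2,-2) -> (-11.908,3.619) [heading=158, draw]
RT 45: heading 158 -> 113
PU: pen up
Final: pos=(-11.908,3.619), heading=113, 1 segment(s) drawn

Start position: (2, -2)
Final position: (-11.908, 3.619)
Distance = 15; >= 1e-6 -> NOT closed

Answer: no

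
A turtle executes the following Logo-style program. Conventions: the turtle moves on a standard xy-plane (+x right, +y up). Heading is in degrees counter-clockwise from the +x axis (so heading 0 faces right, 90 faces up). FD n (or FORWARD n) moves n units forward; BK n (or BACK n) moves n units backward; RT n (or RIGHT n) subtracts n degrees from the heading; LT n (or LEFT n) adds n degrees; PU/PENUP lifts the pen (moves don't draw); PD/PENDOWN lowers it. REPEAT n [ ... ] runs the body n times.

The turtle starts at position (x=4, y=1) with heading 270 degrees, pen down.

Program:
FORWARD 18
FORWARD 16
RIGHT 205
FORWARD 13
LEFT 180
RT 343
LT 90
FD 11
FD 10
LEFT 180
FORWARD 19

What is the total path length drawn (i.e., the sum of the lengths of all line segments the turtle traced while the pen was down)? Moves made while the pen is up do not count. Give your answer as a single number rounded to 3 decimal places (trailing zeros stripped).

Answer: 87

Derivation:
Executing turtle program step by step:
Start: pos=(4,1), heading=270, pen down
FD 18: (4,1) -> (4,-17) [heading=270, draw]
FD 16: (4,-17) -> (4,-33) [heading=270, draw]
RT 205: heading 270 -> 65
FD 13: (4,-33) -> (9.494,-21.218) [heading=65, draw]
LT 180: heading 65 -> 245
RT 343: heading 245 -> 262
LT 90: heading 262 -> 352
FD 11: (9.494,-21.218) -> (20.387,-22.749) [heading=352, draw]
FD 10: (20.387,-22.749) -> (30.29,-24.141) [heading=352, draw]
LT 180: heading 352 -> 172
FD 19: (30.29,-24.141) -> (11.475,-21.496) [heading=172, draw]
Final: pos=(11.475,-21.496), heading=172, 6 segment(s) drawn

Segment lengths:
  seg 1: (4,1) -> (4,-17), length = 18
  seg 2: (4,-17) -> (4,-33), length = 16
  seg 3: (4,-33) -> (9.494,-21.218), length = 13
  seg 4: (9.494,-21.218) -> (20.387,-22.749), length = 11
  seg 5: (20.387,-22.749) -> (30.29,-24.141), length = 10
  seg 6: (30.29,-24.141) -> (11.475,-21.496), length = 19
Total = 87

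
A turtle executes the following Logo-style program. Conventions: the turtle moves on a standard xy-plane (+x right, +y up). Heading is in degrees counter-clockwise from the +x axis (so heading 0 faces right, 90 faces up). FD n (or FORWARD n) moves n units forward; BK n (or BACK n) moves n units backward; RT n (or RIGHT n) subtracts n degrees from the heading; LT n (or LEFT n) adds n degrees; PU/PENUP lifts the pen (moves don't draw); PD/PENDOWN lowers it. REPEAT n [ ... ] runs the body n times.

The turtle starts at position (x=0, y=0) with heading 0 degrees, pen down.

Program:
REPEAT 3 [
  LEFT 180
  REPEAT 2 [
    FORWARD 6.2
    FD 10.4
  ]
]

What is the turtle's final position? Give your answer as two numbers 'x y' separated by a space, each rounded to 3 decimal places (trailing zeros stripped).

Executing turtle program step by step:
Start: pos=(0,0), heading=0, pen down
REPEAT 3 [
  -- iteration 1/3 --
  LT 180: heading 0 -> 180
  REPEAT 2 [
    -- iteration 1/2 --
    FD 6.2: (0,0) -> (-6.2,0) [heading=180, draw]
    FD 10.4: (-6.2,0) -> (-16.6,0) [heading=180, draw]
    -- iteration 2/2 --
    FD 6.2: (-16.6,0) -> (-22.8,0) [heading=180, draw]
    FD 10.4: (-22.8,0) -> (-33.2,0) [heading=180, draw]
  ]
  -- iteration 2/3 --
  LT 180: heading 180 -> 0
  REPEAT 2 [
    -- iteration 1/2 --
    FD 6.2: (-33.2,0) -> (-27,0) [heading=0, draw]
    FD 10.4: (-27,0) -> (-16.6,0) [heading=0, draw]
    -- iteration 2/2 --
    FD 6.2: (-16.6,0) -> (-10.4,0) [heading=0, draw]
    FD 10.4: (-10.4,0) -> (0,0) [heading=0, draw]
  ]
  -- iteration 3/3 --
  LT 180: heading 0 -> 180
  REPEAT 2 [
    -- iteration 1/2 --
    FD 6.2: (0,0) -> (-6.2,0) [heading=180, draw]
    FD 10.4: (-6.2,0) -> (-16.6,0) [heading=180, draw]
    -- iteration 2/2 --
    FD 6.2: (-16.6,0) -> (-22.8,0) [heading=180, draw]
    FD 10.4: (-22.8,0) -> (-33.2,0) [heading=180, draw]
  ]
]
Final: pos=(-33.2,0), heading=180, 12 segment(s) drawn

Answer: -33.2 0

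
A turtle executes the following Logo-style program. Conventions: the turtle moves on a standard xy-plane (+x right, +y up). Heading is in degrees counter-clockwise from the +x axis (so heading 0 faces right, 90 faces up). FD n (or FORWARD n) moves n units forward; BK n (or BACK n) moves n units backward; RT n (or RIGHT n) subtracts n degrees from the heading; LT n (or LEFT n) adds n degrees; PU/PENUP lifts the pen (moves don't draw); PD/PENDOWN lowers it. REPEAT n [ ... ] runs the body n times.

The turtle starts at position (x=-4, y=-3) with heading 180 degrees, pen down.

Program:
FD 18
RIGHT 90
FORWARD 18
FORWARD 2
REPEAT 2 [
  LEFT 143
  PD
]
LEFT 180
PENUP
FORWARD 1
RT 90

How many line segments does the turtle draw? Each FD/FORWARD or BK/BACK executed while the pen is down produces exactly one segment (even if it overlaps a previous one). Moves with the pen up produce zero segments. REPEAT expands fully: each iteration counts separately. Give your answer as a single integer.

Executing turtle program step by step:
Start: pos=(-4,-3), heading=180, pen down
FD 18: (-4,-3) -> (-22,-3) [heading=180, draw]
RT 90: heading 180 -> 90
FD 18: (-22,-3) -> (-22,15) [heading=90, draw]
FD 2: (-22,15) -> (-22,17) [heading=90, draw]
REPEAT 2 [
  -- iteration 1/2 --
  LT 143: heading 90 -> 233
  PD: pen down
  -- iteration 2/2 --
  LT 143: heading 233 -> 16
  PD: pen down
]
LT 180: heading 16 -> 196
PU: pen up
FD 1: (-22,17) -> (-22.961,16.724) [heading=196, move]
RT 90: heading 196 -> 106
Final: pos=(-22.961,16.724), heading=106, 3 segment(s) drawn
Segments drawn: 3

Answer: 3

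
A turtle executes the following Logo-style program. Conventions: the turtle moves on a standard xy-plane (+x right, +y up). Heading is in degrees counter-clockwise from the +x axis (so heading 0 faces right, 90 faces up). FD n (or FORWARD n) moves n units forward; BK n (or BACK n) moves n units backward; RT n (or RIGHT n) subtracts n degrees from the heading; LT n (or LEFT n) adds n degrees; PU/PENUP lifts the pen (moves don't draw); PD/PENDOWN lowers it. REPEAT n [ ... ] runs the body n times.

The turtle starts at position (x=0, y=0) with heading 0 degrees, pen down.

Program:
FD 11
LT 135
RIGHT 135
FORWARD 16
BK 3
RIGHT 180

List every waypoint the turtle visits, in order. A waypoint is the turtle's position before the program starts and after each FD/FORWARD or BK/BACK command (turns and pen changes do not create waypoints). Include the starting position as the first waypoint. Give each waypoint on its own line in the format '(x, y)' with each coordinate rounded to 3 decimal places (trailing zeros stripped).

Executing turtle program step by step:
Start: pos=(0,0), heading=0, pen down
FD 11: (0,0) -> (11,0) [heading=0, draw]
LT 135: heading 0 -> 135
RT 135: heading 135 -> 0
FD 16: (11,0) -> (27,0) [heading=0, draw]
BK 3: (27,0) -> (24,0) [heading=0, draw]
RT 180: heading 0 -> 180
Final: pos=(24,0), heading=180, 3 segment(s) drawn
Waypoints (4 total):
(0, 0)
(11, 0)
(27, 0)
(24, 0)

Answer: (0, 0)
(11, 0)
(27, 0)
(24, 0)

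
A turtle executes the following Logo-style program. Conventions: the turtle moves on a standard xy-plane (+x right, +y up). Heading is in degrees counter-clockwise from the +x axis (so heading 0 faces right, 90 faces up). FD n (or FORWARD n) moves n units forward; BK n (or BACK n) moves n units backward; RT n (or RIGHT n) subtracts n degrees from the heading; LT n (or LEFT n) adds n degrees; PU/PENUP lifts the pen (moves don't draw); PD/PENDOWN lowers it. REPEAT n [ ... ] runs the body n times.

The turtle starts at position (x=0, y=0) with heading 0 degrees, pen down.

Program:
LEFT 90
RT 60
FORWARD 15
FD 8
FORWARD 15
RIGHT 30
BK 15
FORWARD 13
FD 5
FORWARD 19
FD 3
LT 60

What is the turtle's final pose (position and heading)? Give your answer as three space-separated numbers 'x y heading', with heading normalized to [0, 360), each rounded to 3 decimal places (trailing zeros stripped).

Executing turtle program step by step:
Start: pos=(0,0), heading=0, pen down
LT 90: heading 0 -> 90
RT 60: heading 90 -> 30
FD 15: (0,0) -> (12.99,7.5) [heading=30, draw]
FD 8: (12.99,7.5) -> (19.919,11.5) [heading=30, draw]
FD 15: (19.919,11.5) -> (32.909,19) [heading=30, draw]
RT 30: heading 30 -> 0
BK 15: (32.909,19) -> (17.909,19) [heading=0, draw]
FD 13: (17.909,19) -> (30.909,19) [heading=0, draw]
FD 5: (30.909,19) -> (35.909,19) [heading=0, draw]
FD 19: (35.909,19) -> (54.909,19) [heading=0, draw]
FD 3: (54.909,19) -> (57.909,19) [heading=0, draw]
LT 60: heading 0 -> 60
Final: pos=(57.909,19), heading=60, 8 segment(s) drawn

Answer: 57.909 19 60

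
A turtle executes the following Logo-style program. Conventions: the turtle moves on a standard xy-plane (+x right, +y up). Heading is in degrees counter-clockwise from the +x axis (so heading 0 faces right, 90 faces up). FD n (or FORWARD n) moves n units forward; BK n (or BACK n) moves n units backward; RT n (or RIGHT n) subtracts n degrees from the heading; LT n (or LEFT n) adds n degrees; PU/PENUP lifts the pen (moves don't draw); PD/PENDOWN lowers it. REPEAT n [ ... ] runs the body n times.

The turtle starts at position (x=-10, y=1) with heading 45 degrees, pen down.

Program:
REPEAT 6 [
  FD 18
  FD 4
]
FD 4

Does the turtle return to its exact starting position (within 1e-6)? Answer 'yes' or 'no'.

Answer: no

Derivation:
Executing turtle program step by step:
Start: pos=(-10,1), heading=45, pen down
REPEAT 6 [
  -- iteration 1/6 --
  FD 18: (-10,1) -> (2.728,13.728) [heading=45, draw]
  FD 4: (2.728,13.728) -> (5.556,16.556) [heading=45, draw]
  -- iteration 2/6 --
  FD 18: (5.556,16.556) -> (18.284,29.284) [heading=45, draw]
  FD 4: (18.284,29.284) -> (21.113,32.113) [heading=45, draw]
  -- iteration 3/6 --
  FD 18: (21.113,32.113) -> (33.841,44.841) [heading=45, draw]
  FD 4: (33.841,44.841) -> (36.669,47.669) [heading=45, draw]
  -- iteration 4/6 --
  FD 18: (36.669,47.669) -> (49.397,60.397) [heading=45, draw]
  FD 4: (49.397,60.397) -> (52.225,63.225) [heading=45, draw]
  -- iteration 5/6 --
  FD 18: (52.225,63.225) -> (64.953,75.953) [heading=45, draw]
  FD 4: (64.953,75.953) -> (67.782,78.782) [heading=45, draw]
  -- iteration 6/6 --
  FD 18: (67.782,78.782) -> (80.51,91.51) [heading=45, draw]
  FD 4: (80.51,91.51) -> (83.338,94.338) [heading=45, draw]
]
FD 4: (83.338,94.338) -> (86.167,97.167) [heading=45, draw]
Final: pos=(86.167,97.167), heading=45, 13 segment(s) drawn

Start position: (-10, 1)
Final position: (86.167, 97.167)
Distance = 136; >= 1e-6 -> NOT closed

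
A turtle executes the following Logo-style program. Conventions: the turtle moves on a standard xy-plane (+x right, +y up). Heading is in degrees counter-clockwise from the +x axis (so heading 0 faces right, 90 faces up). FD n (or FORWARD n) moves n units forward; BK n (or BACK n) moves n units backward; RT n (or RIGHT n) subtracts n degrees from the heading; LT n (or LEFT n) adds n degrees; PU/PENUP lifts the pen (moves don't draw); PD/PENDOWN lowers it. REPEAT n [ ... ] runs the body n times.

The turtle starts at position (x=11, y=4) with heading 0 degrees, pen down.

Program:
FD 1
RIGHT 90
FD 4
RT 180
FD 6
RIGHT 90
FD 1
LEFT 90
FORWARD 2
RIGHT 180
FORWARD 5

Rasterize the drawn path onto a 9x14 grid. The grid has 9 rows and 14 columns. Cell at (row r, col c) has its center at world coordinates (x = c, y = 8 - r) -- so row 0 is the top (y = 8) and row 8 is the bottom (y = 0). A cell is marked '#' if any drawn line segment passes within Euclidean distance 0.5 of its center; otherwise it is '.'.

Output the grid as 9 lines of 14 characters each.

Answer: .............#
.............#
............##
............##
...........###
............##
............#.
............#.
............#.

Derivation:
Segment 0: (11,4) -> (12,4)
Segment 1: (12,4) -> (12,0)
Segment 2: (12,0) -> (12,6)
Segment 3: (12,6) -> (13,6)
Segment 4: (13,6) -> (13,8)
Segment 5: (13,8) -> (13,3)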